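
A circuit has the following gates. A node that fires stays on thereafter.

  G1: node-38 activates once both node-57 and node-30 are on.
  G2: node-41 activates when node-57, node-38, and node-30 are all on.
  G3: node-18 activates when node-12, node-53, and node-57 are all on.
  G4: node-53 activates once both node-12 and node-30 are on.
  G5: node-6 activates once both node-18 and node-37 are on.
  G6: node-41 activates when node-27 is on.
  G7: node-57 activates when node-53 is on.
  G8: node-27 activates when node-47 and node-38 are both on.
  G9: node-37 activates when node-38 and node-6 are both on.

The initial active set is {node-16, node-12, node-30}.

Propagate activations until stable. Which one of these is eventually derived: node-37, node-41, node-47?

node-41

node-12 and node-30 are on, so node-53 activates (G4).
G7: node-53 on → node-57 on.
G1: node-57 and node-30 on → node-38 on.
node-57, node-38, and node-30 are on, so node-41 activates (G2).
No rule produces node-47, and it is not given. node-37 would need node-38 and node-6 (G9), but node-6 never turns on.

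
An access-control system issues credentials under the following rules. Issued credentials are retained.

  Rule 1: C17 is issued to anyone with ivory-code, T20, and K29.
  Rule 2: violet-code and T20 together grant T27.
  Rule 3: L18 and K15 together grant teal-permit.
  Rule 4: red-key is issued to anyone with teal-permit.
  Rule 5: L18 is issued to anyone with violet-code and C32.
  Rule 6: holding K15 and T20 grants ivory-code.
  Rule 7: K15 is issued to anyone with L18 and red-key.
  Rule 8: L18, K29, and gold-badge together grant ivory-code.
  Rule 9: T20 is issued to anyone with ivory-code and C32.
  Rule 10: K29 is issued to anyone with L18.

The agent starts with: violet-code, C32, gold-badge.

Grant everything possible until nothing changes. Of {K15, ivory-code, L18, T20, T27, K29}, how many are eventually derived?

5

Holding violet-code and C32 grants L18 (Rule 5).
Holding L18 grants K29 (Rule 10).
Holding L18, K29, and gold-badge grants ivory-code (Rule 8).
Holding ivory-code and C32 grants T20 (Rule 9).
Holding violet-code and T20 grants T27 (Rule 2).
K15 would need L18 and red-key (Rule 7), but red-key is never granted.
ivory-code: reached.
L18: reached.
T20: reached.
T27: reached.
K29: reached.
Reached: ivory-code, L18, T20, T27, and K29 — 5 of the 6.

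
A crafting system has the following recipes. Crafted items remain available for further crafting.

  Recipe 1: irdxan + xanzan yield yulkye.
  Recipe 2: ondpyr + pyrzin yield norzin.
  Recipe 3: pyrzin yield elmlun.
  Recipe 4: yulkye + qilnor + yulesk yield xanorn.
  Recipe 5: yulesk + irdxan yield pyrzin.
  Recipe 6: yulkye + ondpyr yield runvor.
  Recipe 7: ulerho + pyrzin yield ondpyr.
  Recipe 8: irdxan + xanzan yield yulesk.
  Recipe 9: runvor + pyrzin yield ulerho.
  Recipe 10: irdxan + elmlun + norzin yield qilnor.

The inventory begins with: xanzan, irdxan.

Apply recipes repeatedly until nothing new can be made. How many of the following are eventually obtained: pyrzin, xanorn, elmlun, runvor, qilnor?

irdxan + xanzan → yulesk (Recipe 8).
yulesk + irdxan → pyrzin (Recipe 5).
pyrzin → elmlun (Recipe 3).
pyrzin: reached.
xanorn would need yulkye, qilnor, and yulesk (Recipe 4), but qilnor is never obtained.
elmlun: reached.
runvor would need yulkye and ondpyr (Recipe 6), but ondpyr is never obtained.
qilnor would need irdxan, elmlun, and norzin (Recipe 10), but norzin is never obtained.
Reached: pyrzin and elmlun — 2 of the 5.

2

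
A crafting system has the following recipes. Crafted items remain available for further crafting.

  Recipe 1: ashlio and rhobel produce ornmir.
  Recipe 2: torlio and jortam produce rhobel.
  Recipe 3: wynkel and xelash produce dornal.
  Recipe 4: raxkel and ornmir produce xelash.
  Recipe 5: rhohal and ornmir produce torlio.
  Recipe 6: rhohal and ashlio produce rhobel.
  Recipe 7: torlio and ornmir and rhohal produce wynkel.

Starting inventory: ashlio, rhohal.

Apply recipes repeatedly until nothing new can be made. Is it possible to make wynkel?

rhohal and ashlio → rhobel (Recipe 6).
Using Recipe 1, ashlio and rhobel make ornmir.
rhohal and ornmir → torlio (Recipe 5).
torlio and ornmir and rhohal → wynkel (Recipe 7).

Yes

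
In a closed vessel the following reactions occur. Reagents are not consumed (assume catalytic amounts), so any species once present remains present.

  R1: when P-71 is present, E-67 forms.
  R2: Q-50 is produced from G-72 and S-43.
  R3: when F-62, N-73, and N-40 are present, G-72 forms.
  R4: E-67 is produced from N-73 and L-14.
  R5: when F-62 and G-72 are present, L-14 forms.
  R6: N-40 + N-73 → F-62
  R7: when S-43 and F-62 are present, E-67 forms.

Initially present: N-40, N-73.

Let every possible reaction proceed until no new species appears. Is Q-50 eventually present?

No

Q-50 would need G-72 and S-43 (R2), but S-43 never forms.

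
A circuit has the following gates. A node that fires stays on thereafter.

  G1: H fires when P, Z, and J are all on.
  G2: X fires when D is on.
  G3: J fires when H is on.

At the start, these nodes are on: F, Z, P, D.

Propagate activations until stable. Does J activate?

No

J would need H (G3), but H never turns on.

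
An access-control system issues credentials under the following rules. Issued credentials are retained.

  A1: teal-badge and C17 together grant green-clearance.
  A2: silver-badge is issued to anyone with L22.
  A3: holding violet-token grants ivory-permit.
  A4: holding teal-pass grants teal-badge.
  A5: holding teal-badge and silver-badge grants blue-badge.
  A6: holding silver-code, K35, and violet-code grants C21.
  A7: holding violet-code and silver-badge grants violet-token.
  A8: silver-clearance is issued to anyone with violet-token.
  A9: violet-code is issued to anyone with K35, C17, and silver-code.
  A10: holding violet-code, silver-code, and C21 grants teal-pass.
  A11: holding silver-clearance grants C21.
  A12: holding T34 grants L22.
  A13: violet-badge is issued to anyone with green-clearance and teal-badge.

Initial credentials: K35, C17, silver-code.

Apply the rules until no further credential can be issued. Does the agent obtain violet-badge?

Yes

Holding K35, C17, and silver-code grants violet-code (A9).
Holding silver-code, K35, and violet-code grants C21 (A6).
Holding violet-code, silver-code, and C21 grants teal-pass (A10).
Holding teal-pass grants teal-badge (A4).
Holding teal-badge and C17 grants green-clearance (A1).
Holding green-clearance and teal-badge grants violet-badge (A13).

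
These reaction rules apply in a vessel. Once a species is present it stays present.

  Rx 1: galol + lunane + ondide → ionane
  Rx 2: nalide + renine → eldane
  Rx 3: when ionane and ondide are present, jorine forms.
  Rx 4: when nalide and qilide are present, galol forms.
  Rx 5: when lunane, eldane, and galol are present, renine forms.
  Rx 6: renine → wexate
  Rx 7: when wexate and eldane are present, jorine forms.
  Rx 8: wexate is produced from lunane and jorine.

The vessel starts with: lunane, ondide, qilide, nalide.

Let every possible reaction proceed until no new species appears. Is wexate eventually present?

Yes

nalide and qilide present → galol forms (Rx 4).
galol, lunane, and ondide present → ionane forms (Rx 1).
ionane and ondide present → jorine forms (Rx 3).
lunane and jorine present → wexate forms (Rx 8).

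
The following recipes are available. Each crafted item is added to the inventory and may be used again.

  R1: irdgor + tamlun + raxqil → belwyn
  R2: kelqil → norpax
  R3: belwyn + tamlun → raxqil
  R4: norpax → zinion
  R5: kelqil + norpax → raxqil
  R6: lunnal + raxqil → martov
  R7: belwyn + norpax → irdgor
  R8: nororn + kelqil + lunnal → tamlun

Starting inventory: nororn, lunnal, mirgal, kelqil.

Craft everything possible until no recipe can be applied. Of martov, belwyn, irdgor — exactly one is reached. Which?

martov

Using R2, kelqil makes norpax.
Using R5, kelqil and norpax make raxqil.
Using R6, lunnal and raxqil make martov.
belwyn would need irdgor, tamlun, and raxqil (R1), but irdgor is never obtained. irdgor would need belwyn and norpax (R7), but belwyn is never obtained.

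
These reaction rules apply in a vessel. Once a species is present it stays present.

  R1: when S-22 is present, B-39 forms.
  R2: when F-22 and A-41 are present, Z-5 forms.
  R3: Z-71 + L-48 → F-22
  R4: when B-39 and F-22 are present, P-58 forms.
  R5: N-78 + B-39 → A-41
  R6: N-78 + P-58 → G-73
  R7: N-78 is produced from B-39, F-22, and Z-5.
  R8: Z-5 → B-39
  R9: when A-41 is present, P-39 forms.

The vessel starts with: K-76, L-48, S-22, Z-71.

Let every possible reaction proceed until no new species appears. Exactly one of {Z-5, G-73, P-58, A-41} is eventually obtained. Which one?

S-22 present → B-39 forms (R1).
Z-71 and L-48 present → F-22 forms (R3).
B-39 and F-22 present → P-58 forms (R4).
A-41 would need N-78 and B-39 (R5), but N-78 never forms. G-73 would need N-78 and P-58 (R6), but N-78 never forms. Z-5 would need F-22 and A-41 (R2), but A-41 never forms.

P-58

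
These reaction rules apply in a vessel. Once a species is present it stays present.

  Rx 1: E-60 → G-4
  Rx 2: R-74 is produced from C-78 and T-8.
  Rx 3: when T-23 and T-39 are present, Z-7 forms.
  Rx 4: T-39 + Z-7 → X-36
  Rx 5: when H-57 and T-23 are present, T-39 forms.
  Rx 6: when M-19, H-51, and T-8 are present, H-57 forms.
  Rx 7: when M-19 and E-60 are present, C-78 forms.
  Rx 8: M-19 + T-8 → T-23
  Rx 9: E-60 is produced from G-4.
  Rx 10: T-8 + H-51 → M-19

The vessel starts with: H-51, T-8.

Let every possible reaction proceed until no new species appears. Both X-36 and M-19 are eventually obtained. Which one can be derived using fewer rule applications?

M-19

M-19: T-8 and H-51 present → M-19 forms (Rx 10). [1 rule application]
X-36: T-8 and H-51 present → M-19 forms (Rx 10). M-19 and T-8 present → T-23 forms (Rx 8). M-19, H-51, and T-8 present → H-57 forms (Rx 6). H-57 and T-23 present → T-39 forms (Rx 5). T-23 and T-39 present → Z-7 forms (Rx 3). T-39 and Z-7 present → X-36 forms (Rx 4). [6 rule applications]
M-19 needs fewer.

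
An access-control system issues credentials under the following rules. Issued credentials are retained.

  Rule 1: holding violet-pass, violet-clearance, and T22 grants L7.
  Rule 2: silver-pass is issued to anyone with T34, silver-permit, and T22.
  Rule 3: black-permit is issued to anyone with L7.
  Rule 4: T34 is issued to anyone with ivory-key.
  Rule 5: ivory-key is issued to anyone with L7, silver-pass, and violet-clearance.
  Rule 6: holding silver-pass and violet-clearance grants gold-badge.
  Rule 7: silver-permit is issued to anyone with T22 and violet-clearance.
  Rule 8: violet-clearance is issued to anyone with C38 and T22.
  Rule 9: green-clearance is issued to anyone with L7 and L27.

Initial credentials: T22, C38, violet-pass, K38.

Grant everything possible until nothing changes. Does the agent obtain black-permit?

Yes

Holding C38 and T22 grants violet-clearance (Rule 8).
Holding violet-pass, violet-clearance, and T22 grants L7 (Rule 1).
Holding L7 grants black-permit (Rule 3).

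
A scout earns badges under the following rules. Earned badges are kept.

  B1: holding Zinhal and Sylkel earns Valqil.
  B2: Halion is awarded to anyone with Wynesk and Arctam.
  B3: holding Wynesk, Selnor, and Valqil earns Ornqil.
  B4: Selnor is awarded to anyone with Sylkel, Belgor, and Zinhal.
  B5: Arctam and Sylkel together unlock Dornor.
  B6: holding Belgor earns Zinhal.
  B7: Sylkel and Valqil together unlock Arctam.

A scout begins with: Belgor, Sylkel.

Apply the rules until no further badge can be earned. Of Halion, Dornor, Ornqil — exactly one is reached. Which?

With Belgor, Zinhal is earned (B6).
With Zinhal and Sylkel, Valqil is earned (B1).
With Sylkel and Valqil, Arctam is earned (B7).
With Arctam and Sylkel, Dornor is earned (B5).
Halion would need Wynesk and Arctam (B2), but Wynesk is never earned. Ornqil would need Wynesk, Selnor, and Valqil (B3), but Wynesk is never earned.

Dornor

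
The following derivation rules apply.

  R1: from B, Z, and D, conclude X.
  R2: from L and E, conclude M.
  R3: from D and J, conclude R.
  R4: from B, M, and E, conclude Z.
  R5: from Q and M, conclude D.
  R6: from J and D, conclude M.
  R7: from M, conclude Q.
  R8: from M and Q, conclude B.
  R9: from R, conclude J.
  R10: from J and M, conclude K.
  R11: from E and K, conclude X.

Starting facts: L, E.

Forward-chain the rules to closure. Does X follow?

Yes

L and E hold, so M follows (R2).
From M, R7 gives Q.
M and Q hold, so B follows (R8).
From Q and M, R5 gives D.
B, M, and E hold, so Z follows (R4).
B, Z, and D hold, so X follows (R1).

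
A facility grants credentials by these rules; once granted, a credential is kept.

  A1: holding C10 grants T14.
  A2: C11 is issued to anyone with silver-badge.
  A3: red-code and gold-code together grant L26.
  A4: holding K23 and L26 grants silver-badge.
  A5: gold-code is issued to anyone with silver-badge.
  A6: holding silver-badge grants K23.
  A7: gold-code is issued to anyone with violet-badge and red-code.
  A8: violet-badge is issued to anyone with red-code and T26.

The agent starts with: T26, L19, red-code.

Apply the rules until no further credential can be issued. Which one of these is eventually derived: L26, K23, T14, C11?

Holding red-code and T26 grants violet-badge (A8).
Holding violet-badge and red-code grants gold-code (A7).
Holding red-code and gold-code grants L26 (A3).
K23 would need silver-badge (A6), but silver-badge is never granted. C11 would need silver-badge (A2), but silver-badge is never granted. T14 would need C10 (A1), but C10 is never granted.

L26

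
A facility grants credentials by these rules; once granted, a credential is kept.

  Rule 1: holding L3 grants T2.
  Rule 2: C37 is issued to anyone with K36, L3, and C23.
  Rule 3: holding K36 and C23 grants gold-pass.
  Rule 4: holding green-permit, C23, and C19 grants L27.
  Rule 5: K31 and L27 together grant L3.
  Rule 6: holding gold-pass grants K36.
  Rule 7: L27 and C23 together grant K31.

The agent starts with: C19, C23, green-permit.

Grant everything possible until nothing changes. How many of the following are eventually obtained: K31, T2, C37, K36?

2

Holding green-permit, C23, and C19 grants L27 (Rule 4).
Holding L27 and C23 grants K31 (Rule 7).
Holding K31 and L27 grants L3 (Rule 5).
Holding L3 grants T2 (Rule 1).
K31: reached.
T2: reached.
C37 would need K36, L3, and C23 (Rule 2), but K36 is never granted.
K36 would need gold-pass (Rule 6), but gold-pass is never granted.
Reached: K31 and T2 — 2 of the 4.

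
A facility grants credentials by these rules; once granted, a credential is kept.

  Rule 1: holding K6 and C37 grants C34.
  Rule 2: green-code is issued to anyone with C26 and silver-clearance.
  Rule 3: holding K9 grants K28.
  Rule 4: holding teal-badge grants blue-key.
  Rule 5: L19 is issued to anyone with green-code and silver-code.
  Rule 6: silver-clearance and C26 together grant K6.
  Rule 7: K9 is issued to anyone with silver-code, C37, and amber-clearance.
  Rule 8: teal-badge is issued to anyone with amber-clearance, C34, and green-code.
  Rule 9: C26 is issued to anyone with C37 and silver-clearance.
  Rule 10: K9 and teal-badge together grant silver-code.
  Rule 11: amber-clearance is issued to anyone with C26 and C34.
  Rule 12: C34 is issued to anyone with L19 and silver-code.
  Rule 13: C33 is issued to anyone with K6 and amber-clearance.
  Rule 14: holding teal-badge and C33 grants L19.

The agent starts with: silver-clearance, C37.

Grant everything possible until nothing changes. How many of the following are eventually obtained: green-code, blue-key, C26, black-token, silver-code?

Holding C37 and silver-clearance grants C26 (Rule 9).
Holding silver-clearance and C26 grants K6 (Rule 6).
Holding C26 and silver-clearance grants green-code (Rule 2).
Holding K6 and C37 grants C34 (Rule 1).
Holding C26 and C34 grants amber-clearance (Rule 11).
Holding amber-clearance, C34, and green-code grants teal-badge (Rule 8).
Holding teal-badge grants blue-key (Rule 4).
green-code: reached.
blue-key: reached.
C26: reached.
No rule produces black-token, and it is not given.
silver-code would need K9 and teal-badge (Rule 10), but K9 is never granted.
Reached: green-code, blue-key, and C26 — 3 of the 5.

3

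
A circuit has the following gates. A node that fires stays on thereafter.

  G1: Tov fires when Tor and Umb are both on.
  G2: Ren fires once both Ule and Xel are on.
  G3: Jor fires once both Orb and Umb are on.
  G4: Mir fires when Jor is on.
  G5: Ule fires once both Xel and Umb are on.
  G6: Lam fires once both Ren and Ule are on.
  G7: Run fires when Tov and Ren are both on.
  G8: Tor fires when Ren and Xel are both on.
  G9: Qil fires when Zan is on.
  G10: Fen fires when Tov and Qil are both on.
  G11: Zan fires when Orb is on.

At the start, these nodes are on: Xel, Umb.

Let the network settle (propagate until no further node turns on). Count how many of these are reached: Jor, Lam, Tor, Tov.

3

Xel and Umb are on, so Ule fires (G5).
G2: Ule and Xel on → Ren on.
G8: Ren and Xel on → Tor on.
G6: Ren and Ule on → Lam on.
Tor and Umb are on, so Tov fires (G1).
Jor would need Orb and Umb (G3), but Orb never turns on.
Lam: reached.
Tor: reached.
Tov: reached.
Reached: Lam, Tor, and Tov — 3 of the 4.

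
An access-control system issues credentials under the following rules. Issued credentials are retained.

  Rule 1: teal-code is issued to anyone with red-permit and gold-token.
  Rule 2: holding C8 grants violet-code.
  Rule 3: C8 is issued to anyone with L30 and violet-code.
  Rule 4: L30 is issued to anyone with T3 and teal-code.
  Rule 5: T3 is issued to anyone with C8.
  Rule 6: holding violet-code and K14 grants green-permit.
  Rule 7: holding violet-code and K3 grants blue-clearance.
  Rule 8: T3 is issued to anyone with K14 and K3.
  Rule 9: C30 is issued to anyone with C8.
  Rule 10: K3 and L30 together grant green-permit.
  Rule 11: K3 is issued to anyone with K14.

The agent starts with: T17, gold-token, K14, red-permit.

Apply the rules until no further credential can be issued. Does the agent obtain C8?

No

C8 would need L30 and violet-code (Rule 3), but violet-code is never granted.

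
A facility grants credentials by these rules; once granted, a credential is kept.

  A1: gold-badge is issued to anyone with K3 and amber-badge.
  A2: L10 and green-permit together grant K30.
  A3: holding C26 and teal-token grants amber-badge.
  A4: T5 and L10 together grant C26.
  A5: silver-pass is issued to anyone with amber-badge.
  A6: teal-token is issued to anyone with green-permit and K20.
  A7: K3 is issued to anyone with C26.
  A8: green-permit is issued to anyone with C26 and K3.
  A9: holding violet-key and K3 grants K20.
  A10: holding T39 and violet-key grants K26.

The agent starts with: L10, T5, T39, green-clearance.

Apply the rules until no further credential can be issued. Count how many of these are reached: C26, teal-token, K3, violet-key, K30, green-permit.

4

Holding T5 and L10 grants C26 (A4).
Holding C26 grants K3 (A7).
Holding C26 and K3 grants green-permit (A8).
Holding L10 and green-permit grants K30 (A2).
C26: reached.
teal-token would need green-permit and K20 (A6), but K20 is never granted.
K3: reached.
No rule produces violet-key, and it is not given.
K30: reached.
green-permit: reached.
Reached: C26, K3, K30, and green-permit — 4 of the 6.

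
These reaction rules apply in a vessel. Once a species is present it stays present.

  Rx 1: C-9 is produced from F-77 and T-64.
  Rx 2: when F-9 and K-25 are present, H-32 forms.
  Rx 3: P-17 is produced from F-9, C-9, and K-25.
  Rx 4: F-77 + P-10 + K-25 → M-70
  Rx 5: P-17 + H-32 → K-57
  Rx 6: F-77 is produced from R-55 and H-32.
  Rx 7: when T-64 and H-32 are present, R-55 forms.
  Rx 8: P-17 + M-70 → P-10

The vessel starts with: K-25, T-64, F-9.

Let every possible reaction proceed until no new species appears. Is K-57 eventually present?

Yes

F-9 and K-25 present → H-32 forms (Rx 2).
T-64 and H-32 present → R-55 forms (Rx 7).
R-55 and H-32 present → F-77 forms (Rx 6).
F-77 and T-64 present → C-9 forms (Rx 1).
F-9, C-9, and K-25 present → P-17 forms (Rx 3).
P-17 and H-32 present → K-57 forms (Rx 5).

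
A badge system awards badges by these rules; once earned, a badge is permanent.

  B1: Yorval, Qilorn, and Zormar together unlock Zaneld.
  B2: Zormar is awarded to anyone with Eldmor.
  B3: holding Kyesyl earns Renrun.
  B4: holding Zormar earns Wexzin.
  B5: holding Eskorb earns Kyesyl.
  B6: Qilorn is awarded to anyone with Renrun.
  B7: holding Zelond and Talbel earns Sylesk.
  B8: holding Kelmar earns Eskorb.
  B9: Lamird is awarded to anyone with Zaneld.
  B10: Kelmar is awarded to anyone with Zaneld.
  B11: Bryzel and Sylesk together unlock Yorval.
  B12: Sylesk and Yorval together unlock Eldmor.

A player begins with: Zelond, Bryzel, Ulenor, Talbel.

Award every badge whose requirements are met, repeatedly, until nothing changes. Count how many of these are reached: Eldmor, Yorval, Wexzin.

3

With Zelond and Talbel, Sylesk is earned (B7).
With Bryzel and Sylesk, Yorval is earned (B11).
With Sylesk and Yorval, Eldmor is earned (B12).
With Eldmor, Zormar is earned (B2).
With Zormar, Wexzin is earned (B4).
Eldmor: reached.
Yorval: reached.
Wexzin: reached.
All 3 are reached.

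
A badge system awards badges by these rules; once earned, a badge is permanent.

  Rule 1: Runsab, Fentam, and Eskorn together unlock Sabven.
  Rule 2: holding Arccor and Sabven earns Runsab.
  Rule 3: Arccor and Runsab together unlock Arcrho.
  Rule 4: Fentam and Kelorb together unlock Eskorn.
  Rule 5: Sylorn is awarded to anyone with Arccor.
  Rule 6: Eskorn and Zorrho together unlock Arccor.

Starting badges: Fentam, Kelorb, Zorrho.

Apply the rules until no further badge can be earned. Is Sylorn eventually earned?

With Fentam and Kelorb, Eskorn is earned (Rule 4).
With Eskorn and Zorrho, Arccor is earned (Rule 6).
With Arccor, Sylorn is earned (Rule 5).

Yes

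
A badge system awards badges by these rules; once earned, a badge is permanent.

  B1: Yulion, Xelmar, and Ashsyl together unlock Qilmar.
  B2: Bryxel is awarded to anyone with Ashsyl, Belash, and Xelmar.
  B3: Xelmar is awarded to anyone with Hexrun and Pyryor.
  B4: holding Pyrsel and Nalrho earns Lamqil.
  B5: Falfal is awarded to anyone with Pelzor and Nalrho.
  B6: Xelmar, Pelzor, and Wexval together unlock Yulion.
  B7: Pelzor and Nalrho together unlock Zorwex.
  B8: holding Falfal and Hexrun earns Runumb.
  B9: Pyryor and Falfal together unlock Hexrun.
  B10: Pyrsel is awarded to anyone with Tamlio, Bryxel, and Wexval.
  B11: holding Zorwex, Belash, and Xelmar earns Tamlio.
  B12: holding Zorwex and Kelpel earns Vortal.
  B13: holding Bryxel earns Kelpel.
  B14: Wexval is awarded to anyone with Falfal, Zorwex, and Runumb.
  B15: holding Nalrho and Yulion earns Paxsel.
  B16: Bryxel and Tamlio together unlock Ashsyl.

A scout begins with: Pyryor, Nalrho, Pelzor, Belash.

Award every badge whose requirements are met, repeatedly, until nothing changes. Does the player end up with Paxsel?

Yes

With Pelzor and Nalrho, Zorwex is earned (B7).
With Pelzor and Nalrho, Falfal is earned (B5).
With Pyryor and Falfal, Hexrun is earned (B9).
With Falfal and Hexrun, Runumb is earned (B8).
With Hexrun and Pyryor, Xelmar is earned (B3).
With Falfal, Zorwex, and Runumb, Wexval is earned (B14).
With Xelmar, Pelzor, and Wexval, Yulion is earned (B6).
With Nalrho and Yulion, Paxsel is earned (B15).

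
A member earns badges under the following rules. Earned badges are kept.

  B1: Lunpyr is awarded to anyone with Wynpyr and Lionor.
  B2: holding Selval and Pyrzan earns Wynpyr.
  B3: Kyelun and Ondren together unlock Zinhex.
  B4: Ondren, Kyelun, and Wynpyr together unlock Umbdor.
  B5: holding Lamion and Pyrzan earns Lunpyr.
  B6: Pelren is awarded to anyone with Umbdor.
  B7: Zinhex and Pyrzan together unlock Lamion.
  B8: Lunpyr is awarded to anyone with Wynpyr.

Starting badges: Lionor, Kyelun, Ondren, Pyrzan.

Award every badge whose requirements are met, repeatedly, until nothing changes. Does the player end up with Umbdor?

Umbdor would need Ondren, Kyelun, and Wynpyr (B4), but Wynpyr is never earned.

No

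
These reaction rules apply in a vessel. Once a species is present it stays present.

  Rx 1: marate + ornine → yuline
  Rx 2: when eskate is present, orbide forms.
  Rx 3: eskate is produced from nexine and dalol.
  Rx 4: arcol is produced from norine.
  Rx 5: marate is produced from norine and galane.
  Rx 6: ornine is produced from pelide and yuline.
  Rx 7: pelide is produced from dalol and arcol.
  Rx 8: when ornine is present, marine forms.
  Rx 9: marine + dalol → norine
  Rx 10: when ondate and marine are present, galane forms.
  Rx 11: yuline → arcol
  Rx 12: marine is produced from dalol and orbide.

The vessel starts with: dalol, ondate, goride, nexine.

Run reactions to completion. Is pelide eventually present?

nexine and dalol present → eskate forms (Rx 3).
eskate present → orbide forms (Rx 2).
dalol and orbide present → marine forms (Rx 12).
marine and dalol present → norine forms (Rx 9).
norine present → arcol forms (Rx 4).
dalol and arcol present → pelide forms (Rx 7).

Yes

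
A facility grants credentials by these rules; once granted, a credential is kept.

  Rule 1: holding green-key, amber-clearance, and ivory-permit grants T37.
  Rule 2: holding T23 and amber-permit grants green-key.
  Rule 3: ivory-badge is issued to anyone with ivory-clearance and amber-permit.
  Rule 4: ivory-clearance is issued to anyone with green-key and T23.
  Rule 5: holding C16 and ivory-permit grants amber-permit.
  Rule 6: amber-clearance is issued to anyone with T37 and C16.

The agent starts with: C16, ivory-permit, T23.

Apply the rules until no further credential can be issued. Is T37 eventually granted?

No

T37 would need green-key, amber-clearance, and ivory-permit (Rule 1), but amber-clearance is never granted.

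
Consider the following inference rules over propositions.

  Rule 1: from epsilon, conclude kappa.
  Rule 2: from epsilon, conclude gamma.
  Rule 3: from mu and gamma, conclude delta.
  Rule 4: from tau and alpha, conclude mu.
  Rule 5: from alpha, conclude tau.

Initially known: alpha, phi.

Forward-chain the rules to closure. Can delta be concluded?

No

delta would need mu and gamma (Rule 3), but gamma is never established.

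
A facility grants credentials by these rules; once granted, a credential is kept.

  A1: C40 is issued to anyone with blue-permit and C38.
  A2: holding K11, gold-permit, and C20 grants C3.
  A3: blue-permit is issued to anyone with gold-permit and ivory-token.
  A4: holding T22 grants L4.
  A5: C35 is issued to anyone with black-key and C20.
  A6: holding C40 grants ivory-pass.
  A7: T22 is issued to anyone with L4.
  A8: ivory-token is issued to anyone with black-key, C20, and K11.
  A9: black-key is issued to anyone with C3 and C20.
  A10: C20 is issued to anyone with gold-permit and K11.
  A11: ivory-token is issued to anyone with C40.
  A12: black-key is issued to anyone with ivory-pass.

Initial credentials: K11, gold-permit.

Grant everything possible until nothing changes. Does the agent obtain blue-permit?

Holding gold-permit and K11 grants C20 (A10).
Holding K11, gold-permit, and C20 grants C3 (A2).
Holding C3 and C20 grants black-key (A9).
Holding black-key, C20, and K11 grants ivory-token (A8).
Holding gold-permit and ivory-token grants blue-permit (A3).

Yes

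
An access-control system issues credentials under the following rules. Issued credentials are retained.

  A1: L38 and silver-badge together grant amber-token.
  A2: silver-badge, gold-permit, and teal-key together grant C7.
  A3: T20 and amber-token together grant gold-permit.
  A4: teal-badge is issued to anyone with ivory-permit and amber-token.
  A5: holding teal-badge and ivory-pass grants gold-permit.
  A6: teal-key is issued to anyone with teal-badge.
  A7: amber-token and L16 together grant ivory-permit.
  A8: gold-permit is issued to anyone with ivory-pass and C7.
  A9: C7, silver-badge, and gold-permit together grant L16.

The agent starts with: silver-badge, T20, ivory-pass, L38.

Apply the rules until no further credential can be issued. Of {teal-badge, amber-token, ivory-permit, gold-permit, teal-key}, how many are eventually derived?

Holding L38 and silver-badge grants amber-token (A1).
Holding T20 and amber-token grants gold-permit (A3).
teal-badge would need ivory-permit and amber-token (A4), but ivory-permit is never granted.
amber-token: reached.
ivory-permit would need amber-token and L16 (A7), but L16 is never granted.
gold-permit: reached.
teal-key would need teal-badge (A6), but teal-badge is never granted.
Reached: amber-token and gold-permit — 2 of the 5.

2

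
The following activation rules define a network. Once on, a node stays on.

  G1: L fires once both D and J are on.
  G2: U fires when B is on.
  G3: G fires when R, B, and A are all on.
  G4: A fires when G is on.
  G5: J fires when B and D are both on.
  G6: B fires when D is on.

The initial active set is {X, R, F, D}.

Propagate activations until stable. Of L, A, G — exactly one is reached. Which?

G6: D on → B on.
G5: B and D on → J on.
D and J are on, so L fires (G1).
A would need G (G4), but G never turns on. G would need R, B, and A (G3), but A never turns on.

L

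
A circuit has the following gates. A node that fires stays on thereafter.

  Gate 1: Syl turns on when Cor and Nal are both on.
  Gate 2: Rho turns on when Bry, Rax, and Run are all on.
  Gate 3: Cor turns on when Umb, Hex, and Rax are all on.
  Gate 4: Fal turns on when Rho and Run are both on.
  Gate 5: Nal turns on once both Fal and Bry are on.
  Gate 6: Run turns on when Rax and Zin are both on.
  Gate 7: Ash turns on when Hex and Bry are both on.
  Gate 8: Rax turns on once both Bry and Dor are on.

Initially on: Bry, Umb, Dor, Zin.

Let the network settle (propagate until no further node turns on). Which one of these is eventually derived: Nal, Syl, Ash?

Gate 8: Bry and Dor on → Rax on.
Gate 6: Rax and Zin on → Run on.
Gate 2: Bry, Rax, and Run on → Rho on.
Rho and Run are on, so Fal turns on (Gate 4).
Gate 5: Fal and Bry on → Nal on.
Syl would need Cor and Nal (Gate 1), but Cor never turns on. Ash would need Hex and Bry (Gate 7), but Hex never turns on.

Nal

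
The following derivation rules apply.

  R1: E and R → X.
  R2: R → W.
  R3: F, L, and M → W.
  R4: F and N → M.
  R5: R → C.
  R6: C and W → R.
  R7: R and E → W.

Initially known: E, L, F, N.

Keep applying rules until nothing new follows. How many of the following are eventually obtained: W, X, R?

1

From F and N, R4 gives M.
F, L, and M hold, so W follows (R3).
W: reached.
X would need E and R (R1), but R is never established.
R would need C and W (R6), but C is never established.
Reached: W — 1 of the 3.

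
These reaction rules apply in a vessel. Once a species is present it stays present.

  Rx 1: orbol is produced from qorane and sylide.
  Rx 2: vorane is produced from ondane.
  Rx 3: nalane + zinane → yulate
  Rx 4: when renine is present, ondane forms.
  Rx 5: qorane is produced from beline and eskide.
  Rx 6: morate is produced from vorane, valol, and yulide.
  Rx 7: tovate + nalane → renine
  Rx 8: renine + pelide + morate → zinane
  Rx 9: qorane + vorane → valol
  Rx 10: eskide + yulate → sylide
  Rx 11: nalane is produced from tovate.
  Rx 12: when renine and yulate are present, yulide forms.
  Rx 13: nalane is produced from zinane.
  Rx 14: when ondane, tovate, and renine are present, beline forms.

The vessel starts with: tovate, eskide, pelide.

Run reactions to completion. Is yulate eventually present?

yulate would need nalane and zinane (Rx 3), but zinane never forms.

No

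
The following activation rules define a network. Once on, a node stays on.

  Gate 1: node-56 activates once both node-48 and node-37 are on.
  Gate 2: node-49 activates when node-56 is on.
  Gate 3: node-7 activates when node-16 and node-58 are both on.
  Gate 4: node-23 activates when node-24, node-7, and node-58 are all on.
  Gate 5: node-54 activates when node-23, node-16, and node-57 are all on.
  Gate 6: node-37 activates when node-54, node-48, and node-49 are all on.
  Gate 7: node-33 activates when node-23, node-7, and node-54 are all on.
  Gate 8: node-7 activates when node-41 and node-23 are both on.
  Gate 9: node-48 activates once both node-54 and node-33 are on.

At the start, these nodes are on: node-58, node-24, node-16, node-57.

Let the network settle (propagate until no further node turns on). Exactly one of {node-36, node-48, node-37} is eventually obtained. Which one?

node-48

Gate 3: node-16 and node-58 on → node-7 on.
node-24, node-7, and node-58 are on, so node-23 activates (Gate 4).
Gate 5: node-23, node-16, and node-57 on → node-54 on.
Gate 7: node-23, node-7, and node-54 on → node-33 on.
node-54 and node-33 are on, so node-48 activates (Gate 9).
node-37 would need node-54, node-48, and node-49 (Gate 6), but node-49 never turns on. No rule produces node-36, and it is not given.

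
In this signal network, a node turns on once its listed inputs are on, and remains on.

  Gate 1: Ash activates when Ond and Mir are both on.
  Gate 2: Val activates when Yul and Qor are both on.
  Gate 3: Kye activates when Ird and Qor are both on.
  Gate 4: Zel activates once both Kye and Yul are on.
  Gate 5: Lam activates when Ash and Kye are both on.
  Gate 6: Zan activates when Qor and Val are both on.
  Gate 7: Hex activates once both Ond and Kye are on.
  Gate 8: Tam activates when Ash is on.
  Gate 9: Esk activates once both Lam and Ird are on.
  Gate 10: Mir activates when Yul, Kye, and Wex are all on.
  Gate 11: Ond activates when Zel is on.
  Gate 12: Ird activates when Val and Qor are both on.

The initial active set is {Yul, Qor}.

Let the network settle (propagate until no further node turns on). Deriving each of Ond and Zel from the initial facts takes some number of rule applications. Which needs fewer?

Zel: Gate 2: Yul and Qor on → Val on. Gate 12: Val and Qor on → Ird on. Ird and Qor are on, so Kye activates (Gate 3). Gate 4: Kye and Yul on → Zel on. [4 rule applications]
Ond: Gate 2: Yul and Qor on → Val on. Val and Qor are on, so Ird activates (Gate 12). Gate 3: Ird and Qor on → Kye on. Kye and Yul are on, so Zel activates (Gate 4). Zel is on, so Ond activates (Gate 11). [5 rule applications]
Zel needs fewer.

Zel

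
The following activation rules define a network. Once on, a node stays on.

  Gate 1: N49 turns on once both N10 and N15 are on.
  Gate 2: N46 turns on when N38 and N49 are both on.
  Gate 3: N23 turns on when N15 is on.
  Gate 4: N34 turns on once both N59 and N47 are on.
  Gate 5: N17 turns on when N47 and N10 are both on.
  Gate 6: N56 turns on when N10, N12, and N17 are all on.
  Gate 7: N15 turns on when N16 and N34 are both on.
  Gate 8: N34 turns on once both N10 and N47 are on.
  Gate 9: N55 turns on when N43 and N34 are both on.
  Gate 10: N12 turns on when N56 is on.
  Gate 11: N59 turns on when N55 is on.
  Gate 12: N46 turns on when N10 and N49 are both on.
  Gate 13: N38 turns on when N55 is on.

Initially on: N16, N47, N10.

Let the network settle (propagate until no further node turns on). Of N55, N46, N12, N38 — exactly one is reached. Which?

N46

Gate 8: N10 and N47 on → N34 on.
Gate 7: N16 and N34 on → N15 on.
N10 and N15 are on, so N49 turns on (Gate 1).
N10 and N49 are on, so N46 turns on (Gate 12).
N55 would need N43 and N34 (Gate 9), but N43 never turns on. N12 would need N56 (Gate 10), but N56 never turns on. N38 would need N55 (Gate 13), but N55 never turns on.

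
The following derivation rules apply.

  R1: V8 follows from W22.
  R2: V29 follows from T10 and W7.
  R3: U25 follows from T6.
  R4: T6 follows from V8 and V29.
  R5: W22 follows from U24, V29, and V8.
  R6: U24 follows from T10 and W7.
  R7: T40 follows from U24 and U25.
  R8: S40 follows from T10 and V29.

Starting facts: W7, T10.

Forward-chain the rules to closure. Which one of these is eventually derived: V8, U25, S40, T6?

S40

T10 and W7 hold, so V29 follows (R2).
T10 and V29 hold, so S40 follows (R8).
U25 would need T6 (R3), but T6 is never established. V8 would need W22 (R1), but W22 is never established. T6 would need V8 and V29 (R4), but V8 is never established.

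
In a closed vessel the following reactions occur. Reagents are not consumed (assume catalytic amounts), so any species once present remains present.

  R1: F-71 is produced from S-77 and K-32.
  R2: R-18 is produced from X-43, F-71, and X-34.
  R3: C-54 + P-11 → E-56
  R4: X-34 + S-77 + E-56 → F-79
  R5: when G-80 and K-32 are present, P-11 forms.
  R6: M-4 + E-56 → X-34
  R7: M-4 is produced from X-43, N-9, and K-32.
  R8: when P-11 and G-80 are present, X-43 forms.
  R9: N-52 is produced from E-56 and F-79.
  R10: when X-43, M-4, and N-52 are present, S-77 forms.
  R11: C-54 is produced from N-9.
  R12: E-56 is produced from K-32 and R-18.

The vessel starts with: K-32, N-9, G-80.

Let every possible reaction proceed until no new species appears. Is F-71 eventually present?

No

F-71 would need S-77 and K-32 (R1), but S-77 never forms.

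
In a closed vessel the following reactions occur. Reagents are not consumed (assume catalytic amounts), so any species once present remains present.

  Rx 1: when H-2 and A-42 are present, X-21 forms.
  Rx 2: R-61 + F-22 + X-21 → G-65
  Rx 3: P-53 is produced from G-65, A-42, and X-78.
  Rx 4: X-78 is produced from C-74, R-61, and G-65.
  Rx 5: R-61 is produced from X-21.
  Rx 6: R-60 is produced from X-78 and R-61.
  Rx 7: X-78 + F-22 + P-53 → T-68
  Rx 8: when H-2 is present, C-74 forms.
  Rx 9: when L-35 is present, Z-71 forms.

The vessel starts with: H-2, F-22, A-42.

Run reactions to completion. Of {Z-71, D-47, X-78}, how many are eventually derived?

H-2 present → C-74 forms (Rx 8).
H-2 and A-42 present → X-21 forms (Rx 1).
X-21 present → R-61 forms (Rx 5).
R-61, F-22, and X-21 present → G-65 forms (Rx 2).
C-74, R-61, and G-65 present → X-78 forms (Rx 4).
Z-71 would need L-35 (Rx 9), but L-35 never forms.
No rule produces D-47, and it is not given.
X-78: reached.
Reached: X-78 — 1 of the 3.

1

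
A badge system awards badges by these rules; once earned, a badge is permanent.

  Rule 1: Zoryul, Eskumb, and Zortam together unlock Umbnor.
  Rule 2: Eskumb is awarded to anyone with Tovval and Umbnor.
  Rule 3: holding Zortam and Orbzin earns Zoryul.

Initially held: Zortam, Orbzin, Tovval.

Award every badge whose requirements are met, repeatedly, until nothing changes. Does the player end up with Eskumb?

No

Eskumb would need Tovval and Umbnor (Rule 2), but Umbnor is never earned.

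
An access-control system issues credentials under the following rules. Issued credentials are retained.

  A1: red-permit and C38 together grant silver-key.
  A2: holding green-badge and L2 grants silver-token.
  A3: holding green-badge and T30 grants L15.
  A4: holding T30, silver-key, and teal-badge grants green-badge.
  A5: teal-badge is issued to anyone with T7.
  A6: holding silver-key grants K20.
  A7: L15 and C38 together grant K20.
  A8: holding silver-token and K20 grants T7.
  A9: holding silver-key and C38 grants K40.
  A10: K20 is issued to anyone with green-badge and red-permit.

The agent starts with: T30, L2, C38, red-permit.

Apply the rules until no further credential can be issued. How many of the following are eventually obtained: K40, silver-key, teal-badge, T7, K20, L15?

3

Holding red-permit and C38 grants silver-key (A1).
Holding silver-key and C38 grants K40 (A9).
Holding silver-key grants K20 (A6).
K40: reached.
silver-key: reached.
teal-badge would need T7 (A5), but T7 is never granted.
T7 would need silver-token and K20 (A8), but silver-token is never granted.
K20: reached.
L15 would need green-badge and T30 (A3), but green-badge is never granted.
Reached: K40, silver-key, and K20 — 3 of the 6.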